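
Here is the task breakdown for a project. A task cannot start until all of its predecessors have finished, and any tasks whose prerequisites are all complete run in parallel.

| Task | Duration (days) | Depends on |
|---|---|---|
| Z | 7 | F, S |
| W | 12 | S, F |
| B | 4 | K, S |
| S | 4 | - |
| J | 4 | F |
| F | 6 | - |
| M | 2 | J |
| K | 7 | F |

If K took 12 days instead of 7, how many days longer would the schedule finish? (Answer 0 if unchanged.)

4

Baseline: F→W = 6+12 = 18 → 18 days.
The longest path through K is only 17 days, so K has float 1.
Now F→K→B = 6+12+4 = 22 is longest, so the finish becomes 22 days.
Change in finish: 22 − 18 = +4 days.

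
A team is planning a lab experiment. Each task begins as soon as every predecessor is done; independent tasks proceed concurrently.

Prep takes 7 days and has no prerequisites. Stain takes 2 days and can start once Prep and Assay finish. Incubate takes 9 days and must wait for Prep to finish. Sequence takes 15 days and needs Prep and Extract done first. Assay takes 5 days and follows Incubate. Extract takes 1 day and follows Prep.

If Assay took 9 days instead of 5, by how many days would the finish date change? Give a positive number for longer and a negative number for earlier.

4

As given, the longest chain is Prep→Incubate→Assay→Stain = 7+9+5+2 = 23, so the finish is 23 days.
Since Assay is critical, the +4 change carries straight to that chain (now 27 days).
The critical path is still Prep→Incubate→Assay→Stain; finish is now 27 days.
Change in finish: 27 − 23 = +4 days.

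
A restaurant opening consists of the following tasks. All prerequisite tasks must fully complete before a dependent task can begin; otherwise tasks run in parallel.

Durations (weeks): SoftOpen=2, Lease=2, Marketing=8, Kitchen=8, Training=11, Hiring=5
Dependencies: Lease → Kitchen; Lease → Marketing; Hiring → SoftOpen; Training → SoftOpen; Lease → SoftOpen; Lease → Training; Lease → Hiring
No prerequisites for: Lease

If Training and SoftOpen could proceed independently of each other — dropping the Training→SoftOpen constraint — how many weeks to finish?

Before: longest chain Lease→Training→SoftOpen = 2+11+2 = 15, finish 15.
Without Training→SoftOpen, SoftOpen's earliest start moves from 13 to 7.
After: Lease→Training = 2+11 = 13 → 13 weeks.

13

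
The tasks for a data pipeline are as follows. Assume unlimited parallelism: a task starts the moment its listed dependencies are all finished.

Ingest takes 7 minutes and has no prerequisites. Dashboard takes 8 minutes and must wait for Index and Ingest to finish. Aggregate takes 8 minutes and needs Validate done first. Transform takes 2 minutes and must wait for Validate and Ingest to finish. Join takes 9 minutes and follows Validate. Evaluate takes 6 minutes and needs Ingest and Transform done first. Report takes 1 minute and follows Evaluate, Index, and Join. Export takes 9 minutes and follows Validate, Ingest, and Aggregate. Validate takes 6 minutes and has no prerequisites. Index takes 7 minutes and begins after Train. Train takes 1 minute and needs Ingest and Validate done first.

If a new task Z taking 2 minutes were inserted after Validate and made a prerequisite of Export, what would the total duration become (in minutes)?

23

Originally the schedule takes 23 minutes.
With Z inserted, Export now waits for max(Validate, Ingest, Aggregate, Z).
New critical path: Ingest→Train→Index→Dashboard = 7+1+7+8 = 23 ⇒ 23 minutes.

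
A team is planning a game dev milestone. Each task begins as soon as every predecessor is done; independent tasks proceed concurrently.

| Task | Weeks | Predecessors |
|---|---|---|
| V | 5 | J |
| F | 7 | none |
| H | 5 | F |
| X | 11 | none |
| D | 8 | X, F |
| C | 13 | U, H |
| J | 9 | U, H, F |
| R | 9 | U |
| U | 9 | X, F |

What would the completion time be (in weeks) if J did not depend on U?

Before: longest chain X→U→J→V = 11+9+9+5 = 34, finish 34.
Without U→J, J's earliest start moves from 20 to 12.
The longest chain is now X→U→C = 11+9+13 = 33, so the game dev milestone takes 33 weeks.

33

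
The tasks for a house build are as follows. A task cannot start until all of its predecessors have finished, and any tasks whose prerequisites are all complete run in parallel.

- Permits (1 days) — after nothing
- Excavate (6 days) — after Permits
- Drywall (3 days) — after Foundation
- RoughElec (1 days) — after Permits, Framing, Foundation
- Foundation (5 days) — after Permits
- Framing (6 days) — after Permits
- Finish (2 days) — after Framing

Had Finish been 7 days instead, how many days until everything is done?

Actual critical path: Permits→Framing→Finish = 1+6+2 = 9 ⇒ 9 days.
Finish is on the critical path; changing it to 7 makes that path 14 days.
That remains the longest chain; total 14 days.

14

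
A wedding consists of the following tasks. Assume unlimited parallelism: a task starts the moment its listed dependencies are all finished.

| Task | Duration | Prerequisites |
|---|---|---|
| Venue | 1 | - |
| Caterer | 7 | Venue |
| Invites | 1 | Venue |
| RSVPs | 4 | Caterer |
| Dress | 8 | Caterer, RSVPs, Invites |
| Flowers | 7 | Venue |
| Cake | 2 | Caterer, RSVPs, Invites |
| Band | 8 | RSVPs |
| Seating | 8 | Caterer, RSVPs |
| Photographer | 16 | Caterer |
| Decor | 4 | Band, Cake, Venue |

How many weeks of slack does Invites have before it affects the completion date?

14

The longest chain is Venue→Caterer→RSVPs→Band→Decor = 1+7+4+8+4 = 24; overall finish 24 weeks.
Invites finishes as early as 2 and must finish by 16.
So Invites can slip 16 − 2 = 14 weeks.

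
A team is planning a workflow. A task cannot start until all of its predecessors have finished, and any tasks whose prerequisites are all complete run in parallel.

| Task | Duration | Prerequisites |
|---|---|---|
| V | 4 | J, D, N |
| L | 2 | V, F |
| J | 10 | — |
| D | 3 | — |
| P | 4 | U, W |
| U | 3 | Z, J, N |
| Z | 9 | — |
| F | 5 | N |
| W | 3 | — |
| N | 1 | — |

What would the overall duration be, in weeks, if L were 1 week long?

Critical path before the change: J→U→P = 10+3+4 = 17 giving 17 weeks.
The longest path through L is only 16 weeks, so L has float 1.
That remains the longest chain; total 17 weeks.

17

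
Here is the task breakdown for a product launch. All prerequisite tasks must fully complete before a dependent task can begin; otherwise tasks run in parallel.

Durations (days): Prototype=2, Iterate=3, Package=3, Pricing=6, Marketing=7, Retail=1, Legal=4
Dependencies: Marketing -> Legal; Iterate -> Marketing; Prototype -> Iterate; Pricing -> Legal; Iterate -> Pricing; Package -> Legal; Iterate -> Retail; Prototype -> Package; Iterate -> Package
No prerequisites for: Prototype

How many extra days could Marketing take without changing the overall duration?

0

The longest chain is Prototype→Iterate→Marketing→Legal = 2+3+7+4 = 16; overall finish 16 days.
Longest path through Marketing: 16 days (earliest finish 12, latest finish 12).
So Marketing can slip 12 − 12 = 0 days.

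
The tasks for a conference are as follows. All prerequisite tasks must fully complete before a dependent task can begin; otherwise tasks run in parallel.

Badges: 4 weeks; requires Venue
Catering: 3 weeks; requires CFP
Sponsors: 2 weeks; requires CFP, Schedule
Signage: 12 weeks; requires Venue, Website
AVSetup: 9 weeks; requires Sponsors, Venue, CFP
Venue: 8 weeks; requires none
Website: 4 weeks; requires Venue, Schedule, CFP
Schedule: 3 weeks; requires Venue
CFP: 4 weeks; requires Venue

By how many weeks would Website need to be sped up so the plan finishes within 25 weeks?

3

Current finish: 28 weeks; target: 25.
Website is on every critical path, so each week cut from Website cuts the finish by one (this holds down to a finish of 25).
Need 28 − 25 = 3 weeks off Website → Website becomes 1 week, finish becomes 25.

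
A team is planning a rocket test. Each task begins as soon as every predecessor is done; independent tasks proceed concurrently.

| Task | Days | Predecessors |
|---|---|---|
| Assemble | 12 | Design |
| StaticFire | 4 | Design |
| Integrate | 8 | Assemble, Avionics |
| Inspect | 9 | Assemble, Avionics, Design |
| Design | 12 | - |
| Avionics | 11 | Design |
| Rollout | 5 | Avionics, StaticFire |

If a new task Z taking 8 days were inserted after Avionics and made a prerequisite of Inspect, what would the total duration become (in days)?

40

Originally the plan takes 33 days.
With Z inserted, Inspect now waits for max(Assemble, Avionics, Design, Z).
New critical path: Design→Avionics→Z→Inspect = 12+11+8+9 = 40 ⇒ 40 days.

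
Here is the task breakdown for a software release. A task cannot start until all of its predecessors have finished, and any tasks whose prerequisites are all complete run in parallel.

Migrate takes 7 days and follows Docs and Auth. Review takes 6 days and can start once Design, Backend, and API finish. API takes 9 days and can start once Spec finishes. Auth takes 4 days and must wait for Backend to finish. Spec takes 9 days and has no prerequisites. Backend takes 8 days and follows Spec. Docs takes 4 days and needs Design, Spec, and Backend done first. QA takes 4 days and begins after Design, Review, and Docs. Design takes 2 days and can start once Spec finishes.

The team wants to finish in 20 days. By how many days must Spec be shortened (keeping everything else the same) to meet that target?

Current finish: 28 days; target: 20.
Spec is on every critical path, so each day cut from Spec cuts the finish by one (this holds down to a finish of 20).
Need 28 − 20 = 8 days off Spec → Spec becomes 1 day, finish becomes 20.

8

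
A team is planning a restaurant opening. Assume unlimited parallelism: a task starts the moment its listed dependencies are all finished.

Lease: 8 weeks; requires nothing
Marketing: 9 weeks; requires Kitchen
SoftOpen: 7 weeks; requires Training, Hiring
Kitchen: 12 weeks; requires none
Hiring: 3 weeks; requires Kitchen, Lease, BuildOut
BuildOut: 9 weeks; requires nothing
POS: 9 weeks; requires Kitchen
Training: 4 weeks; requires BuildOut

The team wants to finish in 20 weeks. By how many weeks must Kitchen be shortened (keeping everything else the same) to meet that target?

Current finish: 22 weeks; target: 20.
Kitchen is on every critical path, so each week cut from Kitchen cuts the finish by one (this holds down to a finish of 20).
Need 22 − 20 = 2 weeks off Kitchen → Kitchen becomes 10 weeks, finish becomes 20.

2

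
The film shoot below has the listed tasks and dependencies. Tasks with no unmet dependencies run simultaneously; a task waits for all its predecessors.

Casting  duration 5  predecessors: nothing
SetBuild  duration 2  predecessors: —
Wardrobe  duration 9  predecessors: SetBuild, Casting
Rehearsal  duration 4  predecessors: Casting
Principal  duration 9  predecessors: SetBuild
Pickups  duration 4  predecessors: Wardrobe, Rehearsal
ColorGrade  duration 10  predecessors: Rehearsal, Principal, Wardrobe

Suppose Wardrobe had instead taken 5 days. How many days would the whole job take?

Baseline: Casting→Wardrobe→ColorGrade = 5+9+10 = 24 → 24 days.
Since Wardrobe is critical, the -4 change carries straight to that chain (now 20 days).
The binding chain switches to SetBuild→Principal→ColorGrade = 2+9+10 = 21; finish 21 days.

21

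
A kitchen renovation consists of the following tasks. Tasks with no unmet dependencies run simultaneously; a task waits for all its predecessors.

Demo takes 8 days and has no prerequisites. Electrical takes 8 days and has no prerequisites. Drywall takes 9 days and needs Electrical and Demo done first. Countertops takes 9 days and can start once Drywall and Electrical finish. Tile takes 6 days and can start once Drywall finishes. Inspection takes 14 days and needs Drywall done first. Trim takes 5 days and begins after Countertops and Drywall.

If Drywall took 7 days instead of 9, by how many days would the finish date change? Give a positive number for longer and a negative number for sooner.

-2

The binding path is Demo→Drywall→Countertops→Trim = 8+9+9+5 = 31; finish at 31 days.
Drywall lies on that path, so at 7 days the path becomes 29 days.
That remains the longest chain; total 29 days.
Change in finish: 29 − 31 = -2 days.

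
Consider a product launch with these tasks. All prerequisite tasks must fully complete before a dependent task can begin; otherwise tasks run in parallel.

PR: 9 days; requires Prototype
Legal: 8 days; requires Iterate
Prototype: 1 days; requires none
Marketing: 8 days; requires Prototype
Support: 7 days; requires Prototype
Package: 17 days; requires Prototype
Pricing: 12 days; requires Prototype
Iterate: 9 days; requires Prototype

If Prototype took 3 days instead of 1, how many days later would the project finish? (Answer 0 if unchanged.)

2

The binding path is Prototype→Iterate→Legal = 1+9+8 = 18; finish at 18 days.
Since Prototype is critical, the +2 change carries straight to that chain (now 20 days).
That remains the longest chain; total 20 days.
Change in finish: 20 − 18 = +2 days.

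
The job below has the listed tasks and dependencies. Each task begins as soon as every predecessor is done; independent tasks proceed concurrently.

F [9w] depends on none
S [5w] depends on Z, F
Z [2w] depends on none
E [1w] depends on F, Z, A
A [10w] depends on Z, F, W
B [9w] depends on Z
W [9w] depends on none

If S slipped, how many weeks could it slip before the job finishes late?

6

W→A→E = 9+10+1 = 20 sets the makespan at 20 weeks.
The longest chain containing S totals 14 weeks.
So S can slip 20 − 14 = 6 weeks.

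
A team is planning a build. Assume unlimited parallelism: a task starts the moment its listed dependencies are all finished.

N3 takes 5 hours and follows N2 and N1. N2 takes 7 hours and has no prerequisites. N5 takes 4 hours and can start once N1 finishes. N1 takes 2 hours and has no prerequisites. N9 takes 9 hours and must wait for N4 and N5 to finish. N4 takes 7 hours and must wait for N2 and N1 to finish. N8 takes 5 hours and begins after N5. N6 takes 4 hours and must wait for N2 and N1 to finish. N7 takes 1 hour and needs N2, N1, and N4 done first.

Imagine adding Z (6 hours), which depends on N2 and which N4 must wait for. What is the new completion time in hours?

Originally the plan takes 23 hours.
With Z inserted, N4 now waits for max(N2, N1, Z).
New critical path: N2→Z→N4→N9 = 7+6+7+9 = 29 ⇒ 29 hours.

29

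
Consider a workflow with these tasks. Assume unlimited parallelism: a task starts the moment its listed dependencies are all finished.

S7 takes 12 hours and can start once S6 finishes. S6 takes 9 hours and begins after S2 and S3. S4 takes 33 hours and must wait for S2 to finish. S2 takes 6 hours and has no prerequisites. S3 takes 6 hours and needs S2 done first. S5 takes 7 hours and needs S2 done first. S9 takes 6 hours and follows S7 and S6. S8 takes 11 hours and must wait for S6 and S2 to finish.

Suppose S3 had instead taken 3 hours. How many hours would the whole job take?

39

Actual critical path: S2→S3→S6→S7→S9 = 6+6+9+12+6 = 39 ⇒ 39 hours.
Since S3 is critical, the -3 change carries straight to that chain (now 36 hours).
Now S2→S4 = 6+33 = 39 is longest, so the finish becomes 39 hours.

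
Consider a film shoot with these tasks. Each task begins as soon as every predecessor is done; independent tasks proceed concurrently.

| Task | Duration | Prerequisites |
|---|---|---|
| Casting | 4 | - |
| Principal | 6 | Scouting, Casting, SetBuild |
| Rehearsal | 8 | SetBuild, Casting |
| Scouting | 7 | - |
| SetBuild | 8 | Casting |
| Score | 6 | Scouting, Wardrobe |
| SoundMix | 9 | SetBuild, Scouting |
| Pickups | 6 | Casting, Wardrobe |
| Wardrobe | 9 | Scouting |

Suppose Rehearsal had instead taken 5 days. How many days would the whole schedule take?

22

Baseline: Scouting→Wardrobe→Pickups = 7+9+6 = 22 → 22 days.
Rehearsal is off the critical path — its longest chain is 20 days, giving 2 of slack.
No other chain overtakes it, so the finish is 22 days.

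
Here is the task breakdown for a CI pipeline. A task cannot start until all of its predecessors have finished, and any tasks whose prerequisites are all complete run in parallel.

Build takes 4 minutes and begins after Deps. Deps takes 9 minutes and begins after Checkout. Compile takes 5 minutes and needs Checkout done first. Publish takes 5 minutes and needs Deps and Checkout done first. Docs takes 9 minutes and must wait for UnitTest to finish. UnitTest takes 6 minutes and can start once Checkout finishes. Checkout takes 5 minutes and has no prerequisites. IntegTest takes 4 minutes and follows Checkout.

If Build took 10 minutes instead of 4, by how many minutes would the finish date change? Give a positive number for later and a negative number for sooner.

The binding path is Checkout→UnitTest→Docs = 5+6+9 = 20; finish at 20 minutes.
The longest path through Build is only 18 minutes, so Build has float 2.
Now Checkout→Deps→Build = 5+9+10 = 24 is longest, so the finish becomes 24 minutes.
Change in finish: 24 − 20 = +4 minutes.

4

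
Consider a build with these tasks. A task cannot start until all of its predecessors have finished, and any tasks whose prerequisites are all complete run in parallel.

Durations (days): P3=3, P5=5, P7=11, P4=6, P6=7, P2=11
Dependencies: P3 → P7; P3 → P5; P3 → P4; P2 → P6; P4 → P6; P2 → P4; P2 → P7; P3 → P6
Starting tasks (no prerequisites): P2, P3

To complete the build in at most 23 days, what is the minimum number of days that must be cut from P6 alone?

Current finish: 24 days; target: 23.
P6 is on every critical path, so each day cut from P6 cuts the finish by one (this holds down to a finish of 22).
Need 24 − 23 = 1 day off P6 → P6 becomes 6 days, finish becomes 23.

1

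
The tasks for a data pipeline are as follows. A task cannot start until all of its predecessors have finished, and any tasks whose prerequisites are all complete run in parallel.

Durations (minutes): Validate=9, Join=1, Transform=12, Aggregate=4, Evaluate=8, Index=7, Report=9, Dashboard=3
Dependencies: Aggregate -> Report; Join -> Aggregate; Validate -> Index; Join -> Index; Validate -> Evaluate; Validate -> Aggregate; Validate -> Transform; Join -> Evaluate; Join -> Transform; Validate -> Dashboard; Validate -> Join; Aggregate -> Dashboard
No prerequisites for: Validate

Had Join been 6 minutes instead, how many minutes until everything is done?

28

Critical path before the change: Validate→Join→Aggregate→Report = 9+1+4+9 = 23 giving 23 minutes.
Join lies on that path, so at 6 minutes the path becomes 28 minutes.
That remains the longest chain; total 28 minutes.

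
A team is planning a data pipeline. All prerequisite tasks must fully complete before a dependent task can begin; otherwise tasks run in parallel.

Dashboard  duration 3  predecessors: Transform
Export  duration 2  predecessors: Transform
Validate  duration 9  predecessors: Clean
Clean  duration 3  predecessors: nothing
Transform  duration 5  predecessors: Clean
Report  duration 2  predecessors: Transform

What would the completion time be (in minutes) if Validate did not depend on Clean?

11

Original critical path: Clean→Validate = 3+9 = 12 ⇒ 12 minutes.
Without Clean→Validate, Validate's earliest start moves from 3 to 0.
After: Clean→Transform→Dashboard = 3+5+3 = 11 → 11 minutes.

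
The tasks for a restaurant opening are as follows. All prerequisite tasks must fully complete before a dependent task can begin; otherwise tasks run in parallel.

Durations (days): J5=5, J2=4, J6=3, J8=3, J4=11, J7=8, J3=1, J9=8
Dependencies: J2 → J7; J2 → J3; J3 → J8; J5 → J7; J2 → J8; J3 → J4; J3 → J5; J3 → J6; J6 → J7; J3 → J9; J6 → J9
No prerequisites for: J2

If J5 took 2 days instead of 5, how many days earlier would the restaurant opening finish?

2

Baseline: J2→J3→J5→J7 = 4+1+5+8 = 18 → 18 days.
J5 lies on that path, so at 2 days the path becomes 15 days.
New critical path: J2→J3→J4 = 4+1+11 = 16 ⇒ 16 days.
Change in finish: 16 − 18 = -2 days.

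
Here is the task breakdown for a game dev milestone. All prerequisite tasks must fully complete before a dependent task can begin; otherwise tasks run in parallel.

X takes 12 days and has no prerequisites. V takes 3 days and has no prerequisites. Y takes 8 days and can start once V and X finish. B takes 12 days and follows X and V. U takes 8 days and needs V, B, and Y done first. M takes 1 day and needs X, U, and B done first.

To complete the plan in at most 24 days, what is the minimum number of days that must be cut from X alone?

9

Current finish: 33 days; target: 24.
X is on every critical path, so each day cut from X cuts the finish by one (this holds down to a finish of 24).
Need 33 − 24 = 9 days off X → X becomes 3 days, finish becomes 24.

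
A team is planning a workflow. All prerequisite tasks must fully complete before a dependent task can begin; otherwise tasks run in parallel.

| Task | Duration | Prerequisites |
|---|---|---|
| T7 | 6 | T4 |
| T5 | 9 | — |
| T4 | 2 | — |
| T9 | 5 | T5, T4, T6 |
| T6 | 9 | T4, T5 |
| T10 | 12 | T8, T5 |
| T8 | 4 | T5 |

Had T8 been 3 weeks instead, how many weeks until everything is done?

24

Actual critical path: T5→T8→T10 = 9+4+12 = 25 ⇒ 25 weeks.
Since T8 is critical, the -1 change carries straight to that chain (now 24 weeks).
The critical path is still T5→T8→T10; finish is now 24 weeks.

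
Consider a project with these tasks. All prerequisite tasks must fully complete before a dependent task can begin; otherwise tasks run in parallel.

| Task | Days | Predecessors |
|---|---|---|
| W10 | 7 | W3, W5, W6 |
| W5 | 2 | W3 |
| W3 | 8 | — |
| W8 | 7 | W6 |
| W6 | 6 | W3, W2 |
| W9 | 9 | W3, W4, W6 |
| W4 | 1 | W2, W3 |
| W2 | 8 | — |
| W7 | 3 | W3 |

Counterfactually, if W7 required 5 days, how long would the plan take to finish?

23

Baseline: W2→W6→W9 = 8+6+9 = 23 → 23 days.
W7 has 12 days of float (longest path through it is 11).
That remains the longest chain; total 23 days.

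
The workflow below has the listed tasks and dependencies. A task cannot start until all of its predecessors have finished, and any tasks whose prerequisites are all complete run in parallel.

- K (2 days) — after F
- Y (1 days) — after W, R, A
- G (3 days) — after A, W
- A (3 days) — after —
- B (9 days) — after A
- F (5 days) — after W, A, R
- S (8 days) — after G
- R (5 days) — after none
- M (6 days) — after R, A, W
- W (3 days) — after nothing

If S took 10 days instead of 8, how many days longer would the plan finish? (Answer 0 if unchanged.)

The binding path is W→G→S = 3+3+8 = 14; finish at 14 days.
Since S is critical, the +2 change carries straight to that chain (now 16 days).
No other chain overtakes it, so the finish is 16 days.
Change in finish: 16 − 14 = +2 days.

2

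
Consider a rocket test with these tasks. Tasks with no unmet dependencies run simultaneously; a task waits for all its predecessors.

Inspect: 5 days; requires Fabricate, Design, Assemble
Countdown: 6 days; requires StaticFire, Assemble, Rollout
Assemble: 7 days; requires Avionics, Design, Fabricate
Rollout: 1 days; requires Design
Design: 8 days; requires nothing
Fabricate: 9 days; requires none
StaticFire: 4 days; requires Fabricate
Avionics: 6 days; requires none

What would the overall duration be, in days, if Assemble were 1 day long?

Baseline: Fabricate→Assemble→Countdown = 9+7+6 = 22 → 22 days.
Since Assemble is critical, the -6 change carries straight to that chain (now 16 days).
The binding chain switches to Fabricate→StaticFire→Countdown = 9+4+6 = 19; finish 19 days.

19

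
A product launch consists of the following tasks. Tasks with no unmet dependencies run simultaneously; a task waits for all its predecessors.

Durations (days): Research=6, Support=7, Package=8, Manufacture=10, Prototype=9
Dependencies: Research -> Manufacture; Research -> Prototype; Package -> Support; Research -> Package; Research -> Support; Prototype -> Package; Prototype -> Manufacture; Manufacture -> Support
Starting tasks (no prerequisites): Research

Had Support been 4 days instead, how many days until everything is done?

29

The binding path is Research→Prototype→Manufacture→Support = 6+9+10+7 = 32; finish at 32 days.
Support is on the critical path; changing it to 4 makes that path 29 days.
That remains the longest chain; total 29 days.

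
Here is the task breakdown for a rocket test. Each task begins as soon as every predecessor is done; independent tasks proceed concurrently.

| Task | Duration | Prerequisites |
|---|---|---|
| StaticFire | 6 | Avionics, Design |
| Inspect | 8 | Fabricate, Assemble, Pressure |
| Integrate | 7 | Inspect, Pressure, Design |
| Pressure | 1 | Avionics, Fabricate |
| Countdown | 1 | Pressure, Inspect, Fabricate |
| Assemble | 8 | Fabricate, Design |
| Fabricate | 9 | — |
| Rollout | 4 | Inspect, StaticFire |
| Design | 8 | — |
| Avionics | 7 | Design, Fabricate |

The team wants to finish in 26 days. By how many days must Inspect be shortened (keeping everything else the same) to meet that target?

Current finish: 32 days; target: 26.
Inspect is on every critical path, so each day cut from Inspect cuts the finish by one (this holds down to a finish of 26).
Need 32 − 26 = 6 days off Inspect → Inspect becomes 2 days, finish becomes 26.

6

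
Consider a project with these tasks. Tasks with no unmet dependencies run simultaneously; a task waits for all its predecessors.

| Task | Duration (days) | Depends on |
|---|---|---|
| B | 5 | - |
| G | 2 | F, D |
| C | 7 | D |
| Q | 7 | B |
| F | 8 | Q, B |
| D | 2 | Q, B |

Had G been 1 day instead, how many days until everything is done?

21

As given, the longest chain is B→Q→F→G = 5+7+8+2 = 22, so the finish is 22 days.
G lies on that path, so at 1 day the path becomes 21 days.
That remains the longest chain; total 21 days.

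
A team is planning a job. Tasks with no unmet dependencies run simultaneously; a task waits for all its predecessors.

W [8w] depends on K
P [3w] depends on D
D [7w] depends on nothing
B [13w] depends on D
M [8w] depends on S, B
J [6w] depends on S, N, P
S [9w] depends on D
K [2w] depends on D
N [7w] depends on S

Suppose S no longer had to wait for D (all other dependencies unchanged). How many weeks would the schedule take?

28

Original critical path: D→S→N→J = 7+9+7+6 = 29 ⇒ 29 weeks.
Without D→S, S's earliest start moves from 7 to 0.
After: D→B→M = 7+13+8 = 28 → 28 weeks.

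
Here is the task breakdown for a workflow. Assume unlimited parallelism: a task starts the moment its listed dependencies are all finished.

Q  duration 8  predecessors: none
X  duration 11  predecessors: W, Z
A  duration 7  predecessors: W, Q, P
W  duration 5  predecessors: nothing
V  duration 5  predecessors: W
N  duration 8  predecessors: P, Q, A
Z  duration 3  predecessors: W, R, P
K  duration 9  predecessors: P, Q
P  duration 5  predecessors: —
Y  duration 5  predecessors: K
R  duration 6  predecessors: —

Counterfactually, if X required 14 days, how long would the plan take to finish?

As given, the longest chain is Q→A→N = 8+7+8 = 23, so the finish is 23 days.
X is off the critical path — its longest chain is 20 days, giving 3 of slack.
New critical path: R→Z→X = 6+3+14 = 23 ⇒ 23 days.

23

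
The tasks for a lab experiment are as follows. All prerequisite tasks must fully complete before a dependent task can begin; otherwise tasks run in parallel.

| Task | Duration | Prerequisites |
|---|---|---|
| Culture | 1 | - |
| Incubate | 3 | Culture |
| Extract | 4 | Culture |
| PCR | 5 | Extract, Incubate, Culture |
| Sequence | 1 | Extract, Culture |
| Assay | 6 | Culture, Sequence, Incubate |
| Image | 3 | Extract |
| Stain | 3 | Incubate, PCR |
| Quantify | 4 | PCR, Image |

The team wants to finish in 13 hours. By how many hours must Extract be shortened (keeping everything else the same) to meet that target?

Current finish: 14 hours; target: 13.
Extract is on every critical path, so each hour cut from Extract cuts the finish by one (this holds down to a finish of 13).
Need 14 − 13 = 1 hour off Extract → Extract becomes 3 hours, finish becomes 13.

1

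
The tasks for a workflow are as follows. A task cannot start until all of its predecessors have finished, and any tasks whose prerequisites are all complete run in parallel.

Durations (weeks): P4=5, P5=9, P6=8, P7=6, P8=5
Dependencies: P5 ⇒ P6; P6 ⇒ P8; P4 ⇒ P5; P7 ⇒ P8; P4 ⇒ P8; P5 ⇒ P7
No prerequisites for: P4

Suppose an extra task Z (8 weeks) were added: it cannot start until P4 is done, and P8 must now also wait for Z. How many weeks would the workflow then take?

Originally the workflow takes 27 weeks.
With Z inserted, P8 now waits for max(P6, P7, P4, Z).
New critical path: P4→P5→P6→P8 = 5+9+8+5 = 27 ⇒ 27 weeks.

27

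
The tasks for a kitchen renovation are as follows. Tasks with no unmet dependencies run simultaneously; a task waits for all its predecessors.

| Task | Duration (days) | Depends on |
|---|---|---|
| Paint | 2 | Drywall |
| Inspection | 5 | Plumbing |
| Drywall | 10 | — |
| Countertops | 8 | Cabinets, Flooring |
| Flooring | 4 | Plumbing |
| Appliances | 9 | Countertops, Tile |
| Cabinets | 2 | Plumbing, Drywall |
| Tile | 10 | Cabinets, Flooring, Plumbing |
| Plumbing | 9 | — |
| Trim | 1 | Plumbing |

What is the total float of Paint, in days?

Critical path: Plumbing→Flooring→Tile→Appliances = 9+4+10+9 = 32, so the finish is 32 days.
Paint finishes as early as 12 and must finish by 32.
Slack of Paint = 30 − 10 = 20 days.

20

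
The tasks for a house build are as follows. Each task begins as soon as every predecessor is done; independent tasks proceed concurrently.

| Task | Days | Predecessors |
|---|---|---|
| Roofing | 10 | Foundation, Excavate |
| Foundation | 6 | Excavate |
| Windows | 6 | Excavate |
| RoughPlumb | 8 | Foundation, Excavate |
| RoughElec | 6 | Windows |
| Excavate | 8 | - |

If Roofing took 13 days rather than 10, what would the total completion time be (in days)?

Baseline: Excavate→Foundation→Roofing = 8+6+10 = 24 → 24 days.
Since Roofing is critical, the +3 change carries straight to that chain (now 27 days).
That remains the longest chain; total 27 days.

27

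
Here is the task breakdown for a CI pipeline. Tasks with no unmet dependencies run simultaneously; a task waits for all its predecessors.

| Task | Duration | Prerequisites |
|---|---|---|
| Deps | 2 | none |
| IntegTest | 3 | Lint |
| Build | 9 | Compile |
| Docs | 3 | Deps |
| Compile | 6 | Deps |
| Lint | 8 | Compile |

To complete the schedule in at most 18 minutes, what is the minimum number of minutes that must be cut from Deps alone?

Current finish: 19 minutes; target: 18.
Deps is on every critical path, so each minute cut from Deps cuts the finish by one (this holds down to a finish of 18).
Need 19 − 18 = 1 minute off Deps → Deps becomes 1 minute, finish becomes 18.

1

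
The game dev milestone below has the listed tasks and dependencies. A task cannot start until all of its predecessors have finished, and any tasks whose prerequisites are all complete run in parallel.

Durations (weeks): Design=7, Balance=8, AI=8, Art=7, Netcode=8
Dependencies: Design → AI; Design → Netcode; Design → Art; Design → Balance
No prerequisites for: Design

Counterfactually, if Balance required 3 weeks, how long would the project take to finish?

15

Critical path before the change: Design→Balance = 7+8 = 15 giving 15 weeks.
Balance lies on that path, so at 3 weeks the path becomes 10 weeks.
New critical path: Design→AI = 7+8 = 15 ⇒ 15 weeks.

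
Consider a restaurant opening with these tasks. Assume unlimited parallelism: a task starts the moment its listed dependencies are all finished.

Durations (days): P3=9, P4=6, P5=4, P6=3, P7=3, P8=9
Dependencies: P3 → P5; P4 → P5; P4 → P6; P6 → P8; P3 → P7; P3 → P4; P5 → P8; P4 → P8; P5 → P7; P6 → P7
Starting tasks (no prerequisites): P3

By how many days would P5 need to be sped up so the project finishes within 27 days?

Current finish: 28 days; target: 27.
P5 is on every critical path, so each day cut from P5 cuts the finish by one (this holds down to a finish of 27).
Need 28 − 27 = 1 day off P5 → P5 becomes 3 days, finish becomes 27.

1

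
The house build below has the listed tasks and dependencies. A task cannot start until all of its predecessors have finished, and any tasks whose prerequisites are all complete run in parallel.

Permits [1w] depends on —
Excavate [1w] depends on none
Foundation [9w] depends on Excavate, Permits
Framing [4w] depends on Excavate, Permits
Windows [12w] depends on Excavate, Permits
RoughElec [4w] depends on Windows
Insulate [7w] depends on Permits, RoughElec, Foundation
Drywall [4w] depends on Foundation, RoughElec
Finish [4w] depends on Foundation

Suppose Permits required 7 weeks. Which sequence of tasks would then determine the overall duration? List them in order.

Permits, Windows, RoughElec, Insulate

Critical path before the change: Permits→Windows→RoughElec→Insulate = 1+12+4+7 = 24 giving 24 weeks.
Permits is on the critical path; changing it to 7 makes that path 30 weeks.
The critical path is still Permits→Windows→RoughElec→Insulate; finish is now 30 weeks.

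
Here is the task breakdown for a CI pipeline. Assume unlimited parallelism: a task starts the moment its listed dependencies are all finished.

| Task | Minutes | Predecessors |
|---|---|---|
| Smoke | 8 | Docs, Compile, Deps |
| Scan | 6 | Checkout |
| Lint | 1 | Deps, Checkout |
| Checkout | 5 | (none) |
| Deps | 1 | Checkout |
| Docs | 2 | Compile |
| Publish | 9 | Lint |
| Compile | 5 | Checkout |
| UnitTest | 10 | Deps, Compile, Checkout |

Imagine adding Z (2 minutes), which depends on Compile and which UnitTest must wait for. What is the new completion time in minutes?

22

Originally the job takes 20 minutes.
With Z inserted, UnitTest now waits for max(Deps, Compile, Checkout, Z).
New critical path: Checkout→Compile→Z→UnitTest = 5+5+2+10 = 22 ⇒ 22 minutes.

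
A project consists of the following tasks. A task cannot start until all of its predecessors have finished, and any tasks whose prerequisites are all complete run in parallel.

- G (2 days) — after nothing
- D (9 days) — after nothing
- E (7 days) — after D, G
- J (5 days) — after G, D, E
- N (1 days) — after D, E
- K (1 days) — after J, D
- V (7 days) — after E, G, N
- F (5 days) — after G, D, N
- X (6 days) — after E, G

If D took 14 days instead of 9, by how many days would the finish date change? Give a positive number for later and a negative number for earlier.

Baseline: D→E→N→V = 9+7+1+7 = 24 → 24 days.
D lies on that path, so at 14 days the path becomes 29 days.
No other chain overtakes it, so the finish is 29 days.
Change in finish: 29 − 24 = +5 days.

5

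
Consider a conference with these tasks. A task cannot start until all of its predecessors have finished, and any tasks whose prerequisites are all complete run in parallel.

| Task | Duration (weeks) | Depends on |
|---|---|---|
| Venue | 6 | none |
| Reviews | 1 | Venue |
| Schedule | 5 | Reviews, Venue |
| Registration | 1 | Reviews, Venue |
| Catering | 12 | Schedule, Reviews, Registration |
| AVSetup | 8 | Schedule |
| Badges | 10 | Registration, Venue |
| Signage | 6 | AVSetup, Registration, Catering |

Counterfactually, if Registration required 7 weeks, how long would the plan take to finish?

32

Actual critical path: Venue→Reviews→Schedule→Catering→Signage = 6+1+5+12+6 = 30 ⇒ 30 weeks.
Registration is off the critical path — its longest chain is 26 weeks, giving 4 of slack.
New critical path: Venue→Reviews→Registration→Catering→Signage = 6+1+7+12+6 = 32 ⇒ 32 weeks.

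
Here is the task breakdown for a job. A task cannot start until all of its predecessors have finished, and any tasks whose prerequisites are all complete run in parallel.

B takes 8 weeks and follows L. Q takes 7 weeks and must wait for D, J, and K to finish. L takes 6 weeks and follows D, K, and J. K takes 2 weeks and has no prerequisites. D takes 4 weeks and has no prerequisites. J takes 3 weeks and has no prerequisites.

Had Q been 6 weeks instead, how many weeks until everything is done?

18

As given, the longest chain is D→L→B = 4+6+8 = 18, so the finish is 18 weeks.
The longest path through Q is only 11 weeks, so Q has float 7.
That remains the longest chain; total 18 weeks.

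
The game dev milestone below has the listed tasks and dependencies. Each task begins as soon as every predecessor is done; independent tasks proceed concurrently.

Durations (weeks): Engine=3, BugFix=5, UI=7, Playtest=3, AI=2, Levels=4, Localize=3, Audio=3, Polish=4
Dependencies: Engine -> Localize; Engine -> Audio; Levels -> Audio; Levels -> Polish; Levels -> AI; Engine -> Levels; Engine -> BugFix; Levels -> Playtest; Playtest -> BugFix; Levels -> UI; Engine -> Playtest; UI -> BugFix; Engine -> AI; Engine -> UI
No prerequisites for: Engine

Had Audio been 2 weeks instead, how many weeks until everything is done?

As given, the longest chain is Engine→Levels→UI→BugFix = 3+4+7+5 = 19, so the finish is 19 weeks.
Audio is off the critical path — its longest chain is 10 weeks, giving 9 of slack.
No other chain overtakes it, so the finish is 19 weeks.

19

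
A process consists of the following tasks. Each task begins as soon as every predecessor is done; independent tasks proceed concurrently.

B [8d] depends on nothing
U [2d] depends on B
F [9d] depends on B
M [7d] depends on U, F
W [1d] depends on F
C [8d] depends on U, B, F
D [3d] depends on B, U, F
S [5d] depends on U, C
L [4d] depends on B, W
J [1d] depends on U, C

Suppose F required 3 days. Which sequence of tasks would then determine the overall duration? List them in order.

B, F, C, S

The binding path is B→F→C→S = 8+9+8+5 = 30; finish at 30 days.
Since F is critical, the -6 change carries straight to that chain (now 24 days).
That remains the longest chain; total 24 days.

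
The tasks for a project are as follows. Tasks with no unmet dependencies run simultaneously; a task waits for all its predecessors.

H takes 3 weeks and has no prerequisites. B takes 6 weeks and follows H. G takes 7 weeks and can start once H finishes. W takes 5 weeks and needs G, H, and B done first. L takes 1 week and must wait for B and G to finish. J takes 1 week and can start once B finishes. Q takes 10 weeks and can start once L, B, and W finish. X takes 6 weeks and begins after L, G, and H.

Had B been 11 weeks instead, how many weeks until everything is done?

29

Actual critical path: H→G→W→Q = 3+7+5+10 = 25 ⇒ 25 weeks.
B has 1 week of float (longest path through it is 24).
The binding chain switches to H→B→W→Q = 3+11+5+10 = 29; finish 29 weeks.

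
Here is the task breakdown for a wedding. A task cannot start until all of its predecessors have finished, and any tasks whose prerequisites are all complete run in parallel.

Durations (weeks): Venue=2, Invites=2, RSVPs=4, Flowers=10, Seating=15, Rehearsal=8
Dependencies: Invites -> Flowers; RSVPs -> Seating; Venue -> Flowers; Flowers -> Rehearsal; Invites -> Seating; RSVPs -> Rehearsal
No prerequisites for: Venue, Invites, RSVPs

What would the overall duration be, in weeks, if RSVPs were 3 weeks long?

Baseline: Venue→Flowers→Rehearsal = 2+10+8 = 20 → 20 weeks.
RSVPs has 1 week of float (longest path through it is 19).
That remains the longest chain; total 20 weeks.

20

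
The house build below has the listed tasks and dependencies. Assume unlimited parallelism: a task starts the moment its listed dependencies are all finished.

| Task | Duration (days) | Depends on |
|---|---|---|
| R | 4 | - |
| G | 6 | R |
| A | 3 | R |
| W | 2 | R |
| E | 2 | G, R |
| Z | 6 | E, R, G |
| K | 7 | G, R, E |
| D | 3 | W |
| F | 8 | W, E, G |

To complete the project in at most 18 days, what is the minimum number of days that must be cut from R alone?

Current finish: 20 days; target: 18.
R is on every critical path, so each day cut from R cuts the finish by one (this holds down to a finish of 17).
Need 20 − 18 = 2 days off R → R becomes 2 days, finish becomes 18.

2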